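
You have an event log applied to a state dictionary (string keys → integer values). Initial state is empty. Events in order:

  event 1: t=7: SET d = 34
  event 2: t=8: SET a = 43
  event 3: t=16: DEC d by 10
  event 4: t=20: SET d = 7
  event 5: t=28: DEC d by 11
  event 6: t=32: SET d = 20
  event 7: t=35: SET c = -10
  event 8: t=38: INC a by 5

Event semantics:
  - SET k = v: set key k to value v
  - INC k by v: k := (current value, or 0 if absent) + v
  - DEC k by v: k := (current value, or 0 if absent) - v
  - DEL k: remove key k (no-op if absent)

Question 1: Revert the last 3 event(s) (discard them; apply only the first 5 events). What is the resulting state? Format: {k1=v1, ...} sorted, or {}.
Answer: {a=43, d=-4}

Derivation:
Keep first 5 events (discard last 3):
  after event 1 (t=7: SET d = 34): {d=34}
  after event 2 (t=8: SET a = 43): {a=43, d=34}
  after event 3 (t=16: DEC d by 10): {a=43, d=24}
  after event 4 (t=20: SET d = 7): {a=43, d=7}
  after event 5 (t=28: DEC d by 11): {a=43, d=-4}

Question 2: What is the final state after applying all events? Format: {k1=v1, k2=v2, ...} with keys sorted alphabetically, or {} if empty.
  after event 1 (t=7: SET d = 34): {d=34}
  after event 2 (t=8: SET a = 43): {a=43, d=34}
  after event 3 (t=16: DEC d by 10): {a=43, d=24}
  after event 4 (t=20: SET d = 7): {a=43, d=7}
  after event 5 (t=28: DEC d by 11): {a=43, d=-4}
  after event 6 (t=32: SET d = 20): {a=43, d=20}
  after event 7 (t=35: SET c = -10): {a=43, c=-10, d=20}
  after event 8 (t=38: INC a by 5): {a=48, c=-10, d=20}

Answer: {a=48, c=-10, d=20}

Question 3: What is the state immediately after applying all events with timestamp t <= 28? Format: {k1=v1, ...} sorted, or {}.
Apply events with t <= 28 (5 events):
  after event 1 (t=7: SET d = 34): {d=34}
  after event 2 (t=8: SET a = 43): {a=43, d=34}
  after event 3 (t=16: DEC d by 10): {a=43, d=24}
  after event 4 (t=20: SET d = 7): {a=43, d=7}
  after event 5 (t=28: DEC d by 11): {a=43, d=-4}

Answer: {a=43, d=-4}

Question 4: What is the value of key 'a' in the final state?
Track key 'a' through all 8 events:
  event 1 (t=7: SET d = 34): a unchanged
  event 2 (t=8: SET a = 43): a (absent) -> 43
  event 3 (t=16: DEC d by 10): a unchanged
  event 4 (t=20: SET d = 7): a unchanged
  event 5 (t=28: DEC d by 11): a unchanged
  event 6 (t=32: SET d = 20): a unchanged
  event 7 (t=35: SET c = -10): a unchanged
  event 8 (t=38: INC a by 5): a 43 -> 48
Final: a = 48

Answer: 48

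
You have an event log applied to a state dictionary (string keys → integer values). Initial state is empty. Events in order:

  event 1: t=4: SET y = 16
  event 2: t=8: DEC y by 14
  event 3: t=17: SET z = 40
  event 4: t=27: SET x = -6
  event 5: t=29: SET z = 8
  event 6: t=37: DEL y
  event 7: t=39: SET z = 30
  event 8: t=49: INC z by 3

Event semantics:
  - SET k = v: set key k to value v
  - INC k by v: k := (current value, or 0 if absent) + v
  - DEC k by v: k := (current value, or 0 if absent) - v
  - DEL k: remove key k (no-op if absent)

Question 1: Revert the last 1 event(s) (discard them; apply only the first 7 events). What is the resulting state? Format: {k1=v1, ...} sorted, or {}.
Answer: {x=-6, z=30}

Derivation:
Keep first 7 events (discard last 1):
  after event 1 (t=4: SET y = 16): {y=16}
  after event 2 (t=8: DEC y by 14): {y=2}
  after event 3 (t=17: SET z = 40): {y=2, z=40}
  after event 4 (t=27: SET x = -6): {x=-6, y=2, z=40}
  after event 5 (t=29: SET z = 8): {x=-6, y=2, z=8}
  after event 6 (t=37: DEL y): {x=-6, z=8}
  after event 7 (t=39: SET z = 30): {x=-6, z=30}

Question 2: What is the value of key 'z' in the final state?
Track key 'z' through all 8 events:
  event 1 (t=4: SET y = 16): z unchanged
  event 2 (t=8: DEC y by 14): z unchanged
  event 3 (t=17: SET z = 40): z (absent) -> 40
  event 4 (t=27: SET x = -6): z unchanged
  event 5 (t=29: SET z = 8): z 40 -> 8
  event 6 (t=37: DEL y): z unchanged
  event 7 (t=39: SET z = 30): z 8 -> 30
  event 8 (t=49: INC z by 3): z 30 -> 33
Final: z = 33

Answer: 33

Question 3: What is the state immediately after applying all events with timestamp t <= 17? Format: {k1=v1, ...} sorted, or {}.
Apply events with t <= 17 (3 events):
  after event 1 (t=4: SET y = 16): {y=16}
  after event 2 (t=8: DEC y by 14): {y=2}
  after event 3 (t=17: SET z = 40): {y=2, z=40}

Answer: {y=2, z=40}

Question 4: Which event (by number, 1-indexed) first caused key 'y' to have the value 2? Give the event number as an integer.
Looking for first event where y becomes 2:
  event 1: y = 16
  event 2: y 16 -> 2  <-- first match

Answer: 2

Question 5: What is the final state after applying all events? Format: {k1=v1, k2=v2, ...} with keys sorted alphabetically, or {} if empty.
Answer: {x=-6, z=33}

Derivation:
  after event 1 (t=4: SET y = 16): {y=16}
  after event 2 (t=8: DEC y by 14): {y=2}
  after event 3 (t=17: SET z = 40): {y=2, z=40}
  after event 4 (t=27: SET x = -6): {x=-6, y=2, z=40}
  after event 5 (t=29: SET z = 8): {x=-6, y=2, z=8}
  after event 6 (t=37: DEL y): {x=-6, z=8}
  after event 7 (t=39: SET z = 30): {x=-6, z=30}
  after event 8 (t=49: INC z by 3): {x=-6, z=33}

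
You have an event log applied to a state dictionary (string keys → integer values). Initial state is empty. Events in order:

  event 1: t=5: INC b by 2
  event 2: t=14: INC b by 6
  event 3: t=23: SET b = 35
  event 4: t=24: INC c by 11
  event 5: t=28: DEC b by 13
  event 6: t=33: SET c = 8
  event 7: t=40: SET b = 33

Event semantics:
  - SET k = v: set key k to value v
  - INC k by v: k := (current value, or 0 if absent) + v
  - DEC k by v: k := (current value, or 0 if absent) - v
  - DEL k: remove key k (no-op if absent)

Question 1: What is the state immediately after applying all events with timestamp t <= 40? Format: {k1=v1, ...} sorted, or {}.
Apply events with t <= 40 (7 events):
  after event 1 (t=5: INC b by 2): {b=2}
  after event 2 (t=14: INC b by 6): {b=8}
  after event 3 (t=23: SET b = 35): {b=35}
  after event 4 (t=24: INC c by 11): {b=35, c=11}
  after event 5 (t=28: DEC b by 13): {b=22, c=11}
  after event 6 (t=33: SET c = 8): {b=22, c=8}
  after event 7 (t=40: SET b = 33): {b=33, c=8}

Answer: {b=33, c=8}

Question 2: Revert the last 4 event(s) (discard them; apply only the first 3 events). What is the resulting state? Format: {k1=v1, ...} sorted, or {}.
Answer: {b=35}

Derivation:
Keep first 3 events (discard last 4):
  after event 1 (t=5: INC b by 2): {b=2}
  after event 2 (t=14: INC b by 6): {b=8}
  after event 3 (t=23: SET b = 35): {b=35}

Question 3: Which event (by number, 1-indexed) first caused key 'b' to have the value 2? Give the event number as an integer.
Answer: 1

Derivation:
Looking for first event where b becomes 2:
  event 1: b (absent) -> 2  <-- first match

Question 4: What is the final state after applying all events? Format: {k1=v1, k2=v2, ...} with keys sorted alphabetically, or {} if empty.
  after event 1 (t=5: INC b by 2): {b=2}
  after event 2 (t=14: INC b by 6): {b=8}
  after event 3 (t=23: SET b = 35): {b=35}
  after event 4 (t=24: INC c by 11): {b=35, c=11}
  after event 5 (t=28: DEC b by 13): {b=22, c=11}
  after event 6 (t=33: SET c = 8): {b=22, c=8}
  after event 7 (t=40: SET b = 33): {b=33, c=8}

Answer: {b=33, c=8}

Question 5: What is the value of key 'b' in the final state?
Track key 'b' through all 7 events:
  event 1 (t=5: INC b by 2): b (absent) -> 2
  event 2 (t=14: INC b by 6): b 2 -> 8
  event 3 (t=23: SET b = 35): b 8 -> 35
  event 4 (t=24: INC c by 11): b unchanged
  event 5 (t=28: DEC b by 13): b 35 -> 22
  event 6 (t=33: SET c = 8): b unchanged
  event 7 (t=40: SET b = 33): b 22 -> 33
Final: b = 33

Answer: 33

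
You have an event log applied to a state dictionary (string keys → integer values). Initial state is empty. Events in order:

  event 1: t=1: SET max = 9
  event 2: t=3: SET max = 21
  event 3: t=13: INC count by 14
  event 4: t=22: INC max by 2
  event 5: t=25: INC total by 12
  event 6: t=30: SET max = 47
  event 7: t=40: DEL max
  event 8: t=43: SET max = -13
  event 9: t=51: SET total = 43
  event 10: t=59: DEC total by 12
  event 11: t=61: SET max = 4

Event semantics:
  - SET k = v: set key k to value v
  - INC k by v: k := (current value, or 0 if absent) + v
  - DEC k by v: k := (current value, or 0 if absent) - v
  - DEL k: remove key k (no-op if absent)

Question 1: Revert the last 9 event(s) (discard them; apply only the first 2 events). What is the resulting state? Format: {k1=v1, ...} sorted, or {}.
Keep first 2 events (discard last 9):
  after event 1 (t=1: SET max = 9): {max=9}
  after event 2 (t=3: SET max = 21): {max=21}

Answer: {max=21}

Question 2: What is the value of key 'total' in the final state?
Track key 'total' through all 11 events:
  event 1 (t=1: SET max = 9): total unchanged
  event 2 (t=3: SET max = 21): total unchanged
  event 3 (t=13: INC count by 14): total unchanged
  event 4 (t=22: INC max by 2): total unchanged
  event 5 (t=25: INC total by 12): total (absent) -> 12
  event 6 (t=30: SET max = 47): total unchanged
  event 7 (t=40: DEL max): total unchanged
  event 8 (t=43: SET max = -13): total unchanged
  event 9 (t=51: SET total = 43): total 12 -> 43
  event 10 (t=59: DEC total by 12): total 43 -> 31
  event 11 (t=61: SET max = 4): total unchanged
Final: total = 31

Answer: 31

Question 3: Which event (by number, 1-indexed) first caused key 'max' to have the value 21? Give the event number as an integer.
Looking for first event where max becomes 21:
  event 1: max = 9
  event 2: max 9 -> 21  <-- first match

Answer: 2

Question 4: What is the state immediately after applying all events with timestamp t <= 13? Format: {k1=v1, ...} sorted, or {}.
Answer: {count=14, max=21}

Derivation:
Apply events with t <= 13 (3 events):
  after event 1 (t=1: SET max = 9): {max=9}
  after event 2 (t=3: SET max = 21): {max=21}
  after event 3 (t=13: INC count by 14): {count=14, max=21}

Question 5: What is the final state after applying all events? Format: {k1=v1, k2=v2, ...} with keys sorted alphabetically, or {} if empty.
  after event 1 (t=1: SET max = 9): {max=9}
  after event 2 (t=3: SET max = 21): {max=21}
  after event 3 (t=13: INC count by 14): {count=14, max=21}
  after event 4 (t=22: INC max by 2): {count=14, max=23}
  after event 5 (t=25: INC total by 12): {count=14, max=23, total=12}
  after event 6 (t=30: SET max = 47): {count=14, max=47, total=12}
  after event 7 (t=40: DEL max): {count=14, total=12}
  after event 8 (t=43: SET max = -13): {count=14, max=-13, total=12}
  after event 9 (t=51: SET total = 43): {count=14, max=-13, total=43}
  after event 10 (t=59: DEC total by 12): {count=14, max=-13, total=31}
  after event 11 (t=61: SET max = 4): {count=14, max=4, total=31}

Answer: {count=14, max=4, total=31}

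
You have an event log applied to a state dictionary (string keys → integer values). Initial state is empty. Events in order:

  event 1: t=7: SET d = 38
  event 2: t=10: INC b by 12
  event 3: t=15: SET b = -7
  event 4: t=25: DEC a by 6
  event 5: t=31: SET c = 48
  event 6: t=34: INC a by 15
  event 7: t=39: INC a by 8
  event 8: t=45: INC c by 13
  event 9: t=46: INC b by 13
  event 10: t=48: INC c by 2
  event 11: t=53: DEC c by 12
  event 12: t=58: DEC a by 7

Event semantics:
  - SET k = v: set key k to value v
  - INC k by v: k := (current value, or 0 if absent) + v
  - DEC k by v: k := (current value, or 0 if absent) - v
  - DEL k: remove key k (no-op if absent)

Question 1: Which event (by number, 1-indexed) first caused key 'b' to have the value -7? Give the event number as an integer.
Answer: 3

Derivation:
Looking for first event where b becomes -7:
  event 2: b = 12
  event 3: b 12 -> -7  <-- first match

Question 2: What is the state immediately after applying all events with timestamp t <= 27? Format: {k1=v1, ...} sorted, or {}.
Apply events with t <= 27 (4 events):
  after event 1 (t=7: SET d = 38): {d=38}
  after event 2 (t=10: INC b by 12): {b=12, d=38}
  after event 3 (t=15: SET b = -7): {b=-7, d=38}
  after event 4 (t=25: DEC a by 6): {a=-6, b=-7, d=38}

Answer: {a=-6, b=-7, d=38}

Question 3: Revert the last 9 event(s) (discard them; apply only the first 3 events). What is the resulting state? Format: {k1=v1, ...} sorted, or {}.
Answer: {b=-7, d=38}

Derivation:
Keep first 3 events (discard last 9):
  after event 1 (t=7: SET d = 38): {d=38}
  after event 2 (t=10: INC b by 12): {b=12, d=38}
  after event 3 (t=15: SET b = -7): {b=-7, d=38}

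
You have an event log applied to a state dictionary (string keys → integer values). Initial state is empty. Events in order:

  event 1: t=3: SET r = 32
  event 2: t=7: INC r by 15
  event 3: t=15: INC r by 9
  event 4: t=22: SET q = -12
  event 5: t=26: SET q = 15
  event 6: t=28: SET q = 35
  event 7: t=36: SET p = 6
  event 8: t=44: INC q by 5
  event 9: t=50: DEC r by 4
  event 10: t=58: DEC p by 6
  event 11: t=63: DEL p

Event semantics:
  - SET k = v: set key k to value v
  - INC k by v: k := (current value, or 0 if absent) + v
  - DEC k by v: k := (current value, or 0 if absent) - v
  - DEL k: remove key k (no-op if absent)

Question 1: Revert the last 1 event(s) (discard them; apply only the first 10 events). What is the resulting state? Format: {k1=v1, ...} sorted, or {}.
Keep first 10 events (discard last 1):
  after event 1 (t=3: SET r = 32): {r=32}
  after event 2 (t=7: INC r by 15): {r=47}
  after event 3 (t=15: INC r by 9): {r=56}
  after event 4 (t=22: SET q = -12): {q=-12, r=56}
  after event 5 (t=26: SET q = 15): {q=15, r=56}
  after event 6 (t=28: SET q = 35): {q=35, r=56}
  after event 7 (t=36: SET p = 6): {p=6, q=35, r=56}
  after event 8 (t=44: INC q by 5): {p=6, q=40, r=56}
  after event 9 (t=50: DEC r by 4): {p=6, q=40, r=52}
  after event 10 (t=58: DEC p by 6): {p=0, q=40, r=52}

Answer: {p=0, q=40, r=52}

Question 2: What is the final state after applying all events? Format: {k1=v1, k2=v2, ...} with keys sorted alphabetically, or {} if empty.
Answer: {q=40, r=52}

Derivation:
  after event 1 (t=3: SET r = 32): {r=32}
  after event 2 (t=7: INC r by 15): {r=47}
  after event 3 (t=15: INC r by 9): {r=56}
  after event 4 (t=22: SET q = -12): {q=-12, r=56}
  after event 5 (t=26: SET q = 15): {q=15, r=56}
  after event 6 (t=28: SET q = 35): {q=35, r=56}
  after event 7 (t=36: SET p = 6): {p=6, q=35, r=56}
  after event 8 (t=44: INC q by 5): {p=6, q=40, r=56}
  after event 9 (t=50: DEC r by 4): {p=6, q=40, r=52}
  after event 10 (t=58: DEC p by 6): {p=0, q=40, r=52}
  after event 11 (t=63: DEL p): {q=40, r=52}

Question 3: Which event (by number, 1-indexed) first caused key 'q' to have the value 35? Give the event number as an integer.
Answer: 6

Derivation:
Looking for first event where q becomes 35:
  event 4: q = -12
  event 5: q = 15
  event 6: q 15 -> 35  <-- first match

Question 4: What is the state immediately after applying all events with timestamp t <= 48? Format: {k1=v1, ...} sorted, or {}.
Answer: {p=6, q=40, r=56}

Derivation:
Apply events with t <= 48 (8 events):
  after event 1 (t=3: SET r = 32): {r=32}
  after event 2 (t=7: INC r by 15): {r=47}
  after event 3 (t=15: INC r by 9): {r=56}
  after event 4 (t=22: SET q = -12): {q=-12, r=56}
  after event 5 (t=26: SET q = 15): {q=15, r=56}
  after event 6 (t=28: SET q = 35): {q=35, r=56}
  after event 7 (t=36: SET p = 6): {p=6, q=35, r=56}
  after event 8 (t=44: INC q by 5): {p=6, q=40, r=56}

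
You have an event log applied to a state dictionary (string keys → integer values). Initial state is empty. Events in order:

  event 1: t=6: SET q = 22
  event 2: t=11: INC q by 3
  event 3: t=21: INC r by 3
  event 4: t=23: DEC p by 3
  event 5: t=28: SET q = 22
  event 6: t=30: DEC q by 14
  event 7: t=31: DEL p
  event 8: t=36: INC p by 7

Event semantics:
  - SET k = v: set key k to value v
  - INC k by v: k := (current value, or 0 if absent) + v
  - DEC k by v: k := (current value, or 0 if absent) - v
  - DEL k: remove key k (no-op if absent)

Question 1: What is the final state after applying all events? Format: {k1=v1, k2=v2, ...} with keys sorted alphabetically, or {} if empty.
  after event 1 (t=6: SET q = 22): {q=22}
  after event 2 (t=11: INC q by 3): {q=25}
  after event 3 (t=21: INC r by 3): {q=25, r=3}
  after event 4 (t=23: DEC p by 3): {p=-3, q=25, r=3}
  after event 5 (t=28: SET q = 22): {p=-3, q=22, r=3}
  after event 6 (t=30: DEC q by 14): {p=-3, q=8, r=3}
  after event 7 (t=31: DEL p): {q=8, r=3}
  after event 8 (t=36: INC p by 7): {p=7, q=8, r=3}

Answer: {p=7, q=8, r=3}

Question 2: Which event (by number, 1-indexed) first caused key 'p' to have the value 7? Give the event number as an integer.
Looking for first event where p becomes 7:
  event 4: p = -3
  event 5: p = -3
  event 6: p = -3
  event 7: p = (absent)
  event 8: p (absent) -> 7  <-- first match

Answer: 8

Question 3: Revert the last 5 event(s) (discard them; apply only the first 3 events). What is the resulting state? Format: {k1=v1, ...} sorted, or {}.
Answer: {q=25, r=3}

Derivation:
Keep first 3 events (discard last 5):
  after event 1 (t=6: SET q = 22): {q=22}
  after event 2 (t=11: INC q by 3): {q=25}
  after event 3 (t=21: INC r by 3): {q=25, r=3}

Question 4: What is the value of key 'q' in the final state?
Track key 'q' through all 8 events:
  event 1 (t=6: SET q = 22): q (absent) -> 22
  event 2 (t=11: INC q by 3): q 22 -> 25
  event 3 (t=21: INC r by 3): q unchanged
  event 4 (t=23: DEC p by 3): q unchanged
  event 5 (t=28: SET q = 22): q 25 -> 22
  event 6 (t=30: DEC q by 14): q 22 -> 8
  event 7 (t=31: DEL p): q unchanged
  event 8 (t=36: INC p by 7): q unchanged
Final: q = 8

Answer: 8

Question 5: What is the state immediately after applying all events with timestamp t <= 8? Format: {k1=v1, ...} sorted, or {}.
Answer: {q=22}

Derivation:
Apply events with t <= 8 (1 events):
  after event 1 (t=6: SET q = 22): {q=22}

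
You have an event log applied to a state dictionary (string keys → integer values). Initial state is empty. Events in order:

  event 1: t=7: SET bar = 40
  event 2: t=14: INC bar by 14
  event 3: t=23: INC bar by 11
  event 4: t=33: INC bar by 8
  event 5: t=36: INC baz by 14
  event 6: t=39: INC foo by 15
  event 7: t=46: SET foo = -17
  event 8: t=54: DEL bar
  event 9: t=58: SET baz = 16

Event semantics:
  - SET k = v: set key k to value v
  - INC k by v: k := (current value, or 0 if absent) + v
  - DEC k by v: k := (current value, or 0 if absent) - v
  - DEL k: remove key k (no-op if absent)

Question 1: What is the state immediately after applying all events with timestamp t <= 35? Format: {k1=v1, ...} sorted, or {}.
Answer: {bar=73}

Derivation:
Apply events with t <= 35 (4 events):
  after event 1 (t=7: SET bar = 40): {bar=40}
  after event 2 (t=14: INC bar by 14): {bar=54}
  after event 3 (t=23: INC bar by 11): {bar=65}
  after event 4 (t=33: INC bar by 8): {bar=73}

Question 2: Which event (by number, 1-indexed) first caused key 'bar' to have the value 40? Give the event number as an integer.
Looking for first event where bar becomes 40:
  event 1: bar (absent) -> 40  <-- first match

Answer: 1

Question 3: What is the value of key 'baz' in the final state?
Answer: 16

Derivation:
Track key 'baz' through all 9 events:
  event 1 (t=7: SET bar = 40): baz unchanged
  event 2 (t=14: INC bar by 14): baz unchanged
  event 3 (t=23: INC bar by 11): baz unchanged
  event 4 (t=33: INC bar by 8): baz unchanged
  event 5 (t=36: INC baz by 14): baz (absent) -> 14
  event 6 (t=39: INC foo by 15): baz unchanged
  event 7 (t=46: SET foo = -17): baz unchanged
  event 8 (t=54: DEL bar): baz unchanged
  event 9 (t=58: SET baz = 16): baz 14 -> 16
Final: baz = 16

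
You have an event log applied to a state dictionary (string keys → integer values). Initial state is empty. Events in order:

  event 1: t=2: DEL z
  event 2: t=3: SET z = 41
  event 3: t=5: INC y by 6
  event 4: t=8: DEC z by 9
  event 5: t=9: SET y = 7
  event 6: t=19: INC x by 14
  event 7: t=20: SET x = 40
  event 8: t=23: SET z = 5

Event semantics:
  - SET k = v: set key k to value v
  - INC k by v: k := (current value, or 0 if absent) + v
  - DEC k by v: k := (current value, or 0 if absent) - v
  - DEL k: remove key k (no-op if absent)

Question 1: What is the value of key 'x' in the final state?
Track key 'x' through all 8 events:
  event 1 (t=2: DEL z): x unchanged
  event 2 (t=3: SET z = 41): x unchanged
  event 3 (t=5: INC y by 6): x unchanged
  event 4 (t=8: DEC z by 9): x unchanged
  event 5 (t=9: SET y = 7): x unchanged
  event 6 (t=19: INC x by 14): x (absent) -> 14
  event 7 (t=20: SET x = 40): x 14 -> 40
  event 8 (t=23: SET z = 5): x unchanged
Final: x = 40

Answer: 40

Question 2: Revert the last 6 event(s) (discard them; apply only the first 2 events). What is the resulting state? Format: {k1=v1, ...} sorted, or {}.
Answer: {z=41}

Derivation:
Keep first 2 events (discard last 6):
  after event 1 (t=2: DEL z): {}
  after event 2 (t=3: SET z = 41): {z=41}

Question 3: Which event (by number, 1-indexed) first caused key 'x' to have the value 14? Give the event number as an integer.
Looking for first event where x becomes 14:
  event 6: x (absent) -> 14  <-- first match

Answer: 6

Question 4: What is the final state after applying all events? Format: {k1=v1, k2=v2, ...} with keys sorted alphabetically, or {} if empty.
  after event 1 (t=2: DEL z): {}
  after event 2 (t=3: SET z = 41): {z=41}
  after event 3 (t=5: INC y by 6): {y=6, z=41}
  after event 4 (t=8: DEC z by 9): {y=6, z=32}
  after event 5 (t=9: SET y = 7): {y=7, z=32}
  after event 6 (t=19: INC x by 14): {x=14, y=7, z=32}
  after event 7 (t=20: SET x = 40): {x=40, y=7, z=32}
  after event 8 (t=23: SET z = 5): {x=40, y=7, z=5}

Answer: {x=40, y=7, z=5}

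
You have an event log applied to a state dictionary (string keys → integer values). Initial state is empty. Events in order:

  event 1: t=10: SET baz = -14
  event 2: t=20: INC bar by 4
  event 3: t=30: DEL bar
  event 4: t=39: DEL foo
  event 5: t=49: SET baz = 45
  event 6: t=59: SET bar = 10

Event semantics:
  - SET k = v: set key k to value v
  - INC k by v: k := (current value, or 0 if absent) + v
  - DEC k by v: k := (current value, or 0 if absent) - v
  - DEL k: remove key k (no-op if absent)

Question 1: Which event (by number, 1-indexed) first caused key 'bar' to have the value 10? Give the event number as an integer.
Looking for first event where bar becomes 10:
  event 2: bar = 4
  event 3: bar = (absent)
  event 6: bar (absent) -> 10  <-- first match

Answer: 6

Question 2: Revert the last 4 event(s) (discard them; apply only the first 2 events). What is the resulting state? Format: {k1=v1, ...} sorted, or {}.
Answer: {bar=4, baz=-14}

Derivation:
Keep first 2 events (discard last 4):
  after event 1 (t=10: SET baz = -14): {baz=-14}
  after event 2 (t=20: INC bar by 4): {bar=4, baz=-14}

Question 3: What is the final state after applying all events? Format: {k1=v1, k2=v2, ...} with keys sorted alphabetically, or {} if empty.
Answer: {bar=10, baz=45}

Derivation:
  after event 1 (t=10: SET baz = -14): {baz=-14}
  after event 2 (t=20: INC bar by 4): {bar=4, baz=-14}
  after event 3 (t=30: DEL bar): {baz=-14}
  after event 4 (t=39: DEL foo): {baz=-14}
  after event 5 (t=49: SET baz = 45): {baz=45}
  after event 6 (t=59: SET bar = 10): {bar=10, baz=45}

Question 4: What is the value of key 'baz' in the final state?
Answer: 45

Derivation:
Track key 'baz' through all 6 events:
  event 1 (t=10: SET baz = -14): baz (absent) -> -14
  event 2 (t=20: INC bar by 4): baz unchanged
  event 3 (t=30: DEL bar): baz unchanged
  event 4 (t=39: DEL foo): baz unchanged
  event 5 (t=49: SET baz = 45): baz -14 -> 45
  event 6 (t=59: SET bar = 10): baz unchanged
Final: baz = 45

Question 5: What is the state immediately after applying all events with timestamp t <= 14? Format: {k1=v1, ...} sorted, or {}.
Apply events with t <= 14 (1 events):
  after event 1 (t=10: SET baz = -14): {baz=-14}

Answer: {baz=-14}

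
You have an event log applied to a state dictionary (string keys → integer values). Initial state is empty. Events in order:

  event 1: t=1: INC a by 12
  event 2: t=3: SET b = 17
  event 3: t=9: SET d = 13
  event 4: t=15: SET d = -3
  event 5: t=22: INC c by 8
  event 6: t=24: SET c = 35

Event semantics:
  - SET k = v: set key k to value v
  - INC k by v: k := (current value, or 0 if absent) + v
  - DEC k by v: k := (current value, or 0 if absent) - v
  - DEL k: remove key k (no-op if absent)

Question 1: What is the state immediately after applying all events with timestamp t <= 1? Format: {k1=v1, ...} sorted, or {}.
Answer: {a=12}

Derivation:
Apply events with t <= 1 (1 events):
  after event 1 (t=1: INC a by 12): {a=12}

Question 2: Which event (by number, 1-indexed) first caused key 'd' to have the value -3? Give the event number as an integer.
Looking for first event where d becomes -3:
  event 3: d = 13
  event 4: d 13 -> -3  <-- first match

Answer: 4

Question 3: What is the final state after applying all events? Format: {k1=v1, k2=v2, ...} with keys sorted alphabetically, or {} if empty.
  after event 1 (t=1: INC a by 12): {a=12}
  after event 2 (t=3: SET b = 17): {a=12, b=17}
  after event 3 (t=9: SET d = 13): {a=12, b=17, d=13}
  after event 4 (t=15: SET d = -3): {a=12, b=17, d=-3}
  after event 5 (t=22: INC c by 8): {a=12, b=17, c=8, d=-3}
  after event 6 (t=24: SET c = 35): {a=12, b=17, c=35, d=-3}

Answer: {a=12, b=17, c=35, d=-3}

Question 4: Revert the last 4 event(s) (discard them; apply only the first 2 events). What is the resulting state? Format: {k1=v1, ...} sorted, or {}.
Answer: {a=12, b=17}

Derivation:
Keep first 2 events (discard last 4):
  after event 1 (t=1: INC a by 12): {a=12}
  after event 2 (t=3: SET b = 17): {a=12, b=17}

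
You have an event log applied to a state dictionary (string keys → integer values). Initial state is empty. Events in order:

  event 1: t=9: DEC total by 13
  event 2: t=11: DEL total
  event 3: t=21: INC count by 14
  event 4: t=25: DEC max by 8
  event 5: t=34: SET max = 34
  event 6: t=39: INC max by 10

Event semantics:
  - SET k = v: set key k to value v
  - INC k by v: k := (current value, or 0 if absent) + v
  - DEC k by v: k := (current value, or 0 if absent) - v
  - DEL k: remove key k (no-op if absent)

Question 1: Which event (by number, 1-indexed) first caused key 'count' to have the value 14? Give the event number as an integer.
Answer: 3

Derivation:
Looking for first event where count becomes 14:
  event 3: count (absent) -> 14  <-- first match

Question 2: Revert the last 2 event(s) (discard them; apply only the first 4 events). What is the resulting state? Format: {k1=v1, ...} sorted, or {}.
Answer: {count=14, max=-8}

Derivation:
Keep first 4 events (discard last 2):
  after event 1 (t=9: DEC total by 13): {total=-13}
  after event 2 (t=11: DEL total): {}
  after event 3 (t=21: INC count by 14): {count=14}
  after event 4 (t=25: DEC max by 8): {count=14, max=-8}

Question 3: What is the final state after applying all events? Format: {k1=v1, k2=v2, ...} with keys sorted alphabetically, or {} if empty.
  after event 1 (t=9: DEC total by 13): {total=-13}
  after event 2 (t=11: DEL total): {}
  after event 3 (t=21: INC count by 14): {count=14}
  after event 4 (t=25: DEC max by 8): {count=14, max=-8}
  after event 5 (t=34: SET max = 34): {count=14, max=34}
  after event 6 (t=39: INC max by 10): {count=14, max=44}

Answer: {count=14, max=44}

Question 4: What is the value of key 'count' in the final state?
Answer: 14

Derivation:
Track key 'count' through all 6 events:
  event 1 (t=9: DEC total by 13): count unchanged
  event 2 (t=11: DEL total): count unchanged
  event 3 (t=21: INC count by 14): count (absent) -> 14
  event 4 (t=25: DEC max by 8): count unchanged
  event 5 (t=34: SET max = 34): count unchanged
  event 6 (t=39: INC max by 10): count unchanged
Final: count = 14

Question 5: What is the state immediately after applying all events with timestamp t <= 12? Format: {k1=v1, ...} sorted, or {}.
Answer: {}

Derivation:
Apply events with t <= 12 (2 events):
  after event 1 (t=9: DEC total by 13): {total=-13}
  after event 2 (t=11: DEL total): {}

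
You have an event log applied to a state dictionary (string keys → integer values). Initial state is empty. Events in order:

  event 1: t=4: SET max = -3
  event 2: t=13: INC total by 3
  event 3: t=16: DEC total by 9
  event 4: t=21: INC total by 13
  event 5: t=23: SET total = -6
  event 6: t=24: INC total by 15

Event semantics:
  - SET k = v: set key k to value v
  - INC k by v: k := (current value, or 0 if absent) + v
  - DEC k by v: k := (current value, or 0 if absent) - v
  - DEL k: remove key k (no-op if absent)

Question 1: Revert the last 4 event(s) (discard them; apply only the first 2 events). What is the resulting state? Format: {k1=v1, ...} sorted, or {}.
Keep first 2 events (discard last 4):
  after event 1 (t=4: SET max = -3): {max=-3}
  after event 2 (t=13: INC total by 3): {max=-3, total=3}

Answer: {max=-3, total=3}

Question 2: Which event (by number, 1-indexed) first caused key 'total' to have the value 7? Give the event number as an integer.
Answer: 4

Derivation:
Looking for first event where total becomes 7:
  event 2: total = 3
  event 3: total = -6
  event 4: total -6 -> 7  <-- first match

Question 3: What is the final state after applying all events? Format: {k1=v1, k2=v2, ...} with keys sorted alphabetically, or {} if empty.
  after event 1 (t=4: SET max = -3): {max=-3}
  after event 2 (t=13: INC total by 3): {max=-3, total=3}
  after event 3 (t=16: DEC total by 9): {max=-3, total=-6}
  after event 4 (t=21: INC total by 13): {max=-3, total=7}
  after event 5 (t=23: SET total = -6): {max=-3, total=-6}
  after event 6 (t=24: INC total by 15): {max=-3, total=9}

Answer: {max=-3, total=9}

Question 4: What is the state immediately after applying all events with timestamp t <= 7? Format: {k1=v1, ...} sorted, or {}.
Apply events with t <= 7 (1 events):
  after event 1 (t=4: SET max = -3): {max=-3}

Answer: {max=-3}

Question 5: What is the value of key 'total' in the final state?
Track key 'total' through all 6 events:
  event 1 (t=4: SET max = -3): total unchanged
  event 2 (t=13: INC total by 3): total (absent) -> 3
  event 3 (t=16: DEC total by 9): total 3 -> -6
  event 4 (t=21: INC total by 13): total -6 -> 7
  event 5 (t=23: SET total = -6): total 7 -> -6
  event 6 (t=24: INC total by 15): total -6 -> 9
Final: total = 9

Answer: 9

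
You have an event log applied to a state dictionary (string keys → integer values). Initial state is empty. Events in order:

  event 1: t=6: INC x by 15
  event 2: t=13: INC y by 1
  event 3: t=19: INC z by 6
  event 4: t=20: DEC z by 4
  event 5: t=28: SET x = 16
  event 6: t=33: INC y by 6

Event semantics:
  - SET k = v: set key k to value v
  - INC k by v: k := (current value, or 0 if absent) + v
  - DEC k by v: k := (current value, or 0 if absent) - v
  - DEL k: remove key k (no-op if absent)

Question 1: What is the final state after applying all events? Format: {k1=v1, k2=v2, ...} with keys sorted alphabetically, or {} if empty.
  after event 1 (t=6: INC x by 15): {x=15}
  after event 2 (t=13: INC y by 1): {x=15, y=1}
  after event 3 (t=19: INC z by 6): {x=15, y=1, z=6}
  after event 4 (t=20: DEC z by 4): {x=15, y=1, z=2}
  after event 5 (t=28: SET x = 16): {x=16, y=1, z=2}
  after event 6 (t=33: INC y by 6): {x=16, y=7, z=2}

Answer: {x=16, y=7, z=2}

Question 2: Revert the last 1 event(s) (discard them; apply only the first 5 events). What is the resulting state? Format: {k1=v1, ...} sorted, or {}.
Answer: {x=16, y=1, z=2}

Derivation:
Keep first 5 events (discard last 1):
  after event 1 (t=6: INC x by 15): {x=15}
  after event 2 (t=13: INC y by 1): {x=15, y=1}
  after event 3 (t=19: INC z by 6): {x=15, y=1, z=6}
  after event 4 (t=20: DEC z by 4): {x=15, y=1, z=2}
  after event 5 (t=28: SET x = 16): {x=16, y=1, z=2}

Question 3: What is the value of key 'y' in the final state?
Answer: 7

Derivation:
Track key 'y' through all 6 events:
  event 1 (t=6: INC x by 15): y unchanged
  event 2 (t=13: INC y by 1): y (absent) -> 1
  event 3 (t=19: INC z by 6): y unchanged
  event 4 (t=20: DEC z by 4): y unchanged
  event 5 (t=28: SET x = 16): y unchanged
  event 6 (t=33: INC y by 6): y 1 -> 7
Final: y = 7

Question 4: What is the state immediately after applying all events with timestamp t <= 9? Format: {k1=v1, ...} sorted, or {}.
Answer: {x=15}

Derivation:
Apply events with t <= 9 (1 events):
  after event 1 (t=6: INC x by 15): {x=15}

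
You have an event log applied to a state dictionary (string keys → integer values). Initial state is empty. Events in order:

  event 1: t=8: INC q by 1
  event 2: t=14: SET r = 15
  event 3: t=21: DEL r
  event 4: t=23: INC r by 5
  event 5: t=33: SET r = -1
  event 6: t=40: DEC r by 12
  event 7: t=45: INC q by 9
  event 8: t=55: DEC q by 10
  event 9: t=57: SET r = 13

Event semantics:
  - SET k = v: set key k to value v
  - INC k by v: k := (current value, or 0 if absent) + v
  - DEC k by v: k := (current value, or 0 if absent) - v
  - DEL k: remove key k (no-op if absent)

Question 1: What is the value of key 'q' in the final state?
Track key 'q' through all 9 events:
  event 1 (t=8: INC q by 1): q (absent) -> 1
  event 2 (t=14: SET r = 15): q unchanged
  event 3 (t=21: DEL r): q unchanged
  event 4 (t=23: INC r by 5): q unchanged
  event 5 (t=33: SET r = -1): q unchanged
  event 6 (t=40: DEC r by 12): q unchanged
  event 7 (t=45: INC q by 9): q 1 -> 10
  event 8 (t=55: DEC q by 10): q 10 -> 0
  event 9 (t=57: SET r = 13): q unchanged
Final: q = 0

Answer: 0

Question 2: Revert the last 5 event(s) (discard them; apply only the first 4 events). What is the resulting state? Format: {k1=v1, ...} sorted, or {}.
Keep first 4 events (discard last 5):
  after event 1 (t=8: INC q by 1): {q=1}
  after event 2 (t=14: SET r = 15): {q=1, r=15}
  after event 3 (t=21: DEL r): {q=1}
  after event 4 (t=23: INC r by 5): {q=1, r=5}

Answer: {q=1, r=5}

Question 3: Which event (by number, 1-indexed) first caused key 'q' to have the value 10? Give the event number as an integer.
Looking for first event where q becomes 10:
  event 1: q = 1
  event 2: q = 1
  event 3: q = 1
  event 4: q = 1
  event 5: q = 1
  event 6: q = 1
  event 7: q 1 -> 10  <-- first match

Answer: 7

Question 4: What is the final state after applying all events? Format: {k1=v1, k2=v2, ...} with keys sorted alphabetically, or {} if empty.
Answer: {q=0, r=13}

Derivation:
  after event 1 (t=8: INC q by 1): {q=1}
  after event 2 (t=14: SET r = 15): {q=1, r=15}
  after event 3 (t=21: DEL r): {q=1}
  after event 4 (t=23: INC r by 5): {q=1, r=5}
  after event 5 (t=33: SET r = -1): {q=1, r=-1}
  after event 6 (t=40: DEC r by 12): {q=1, r=-13}
  after event 7 (t=45: INC q by 9): {q=10, r=-13}
  after event 8 (t=55: DEC q by 10): {q=0, r=-13}
  after event 9 (t=57: SET r = 13): {q=0, r=13}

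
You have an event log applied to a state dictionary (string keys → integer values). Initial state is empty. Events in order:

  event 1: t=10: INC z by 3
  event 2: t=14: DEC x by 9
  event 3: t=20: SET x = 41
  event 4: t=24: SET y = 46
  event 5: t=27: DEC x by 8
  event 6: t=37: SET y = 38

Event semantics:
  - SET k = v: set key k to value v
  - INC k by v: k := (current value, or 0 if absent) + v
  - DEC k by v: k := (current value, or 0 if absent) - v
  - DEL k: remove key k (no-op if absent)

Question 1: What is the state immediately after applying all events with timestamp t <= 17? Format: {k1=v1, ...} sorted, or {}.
Apply events with t <= 17 (2 events):
  after event 1 (t=10: INC z by 3): {z=3}
  after event 2 (t=14: DEC x by 9): {x=-9, z=3}

Answer: {x=-9, z=3}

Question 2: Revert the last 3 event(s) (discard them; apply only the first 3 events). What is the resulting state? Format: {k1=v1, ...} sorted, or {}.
Keep first 3 events (discard last 3):
  after event 1 (t=10: INC z by 3): {z=3}
  after event 2 (t=14: DEC x by 9): {x=-9, z=3}
  after event 3 (t=20: SET x = 41): {x=41, z=3}

Answer: {x=41, z=3}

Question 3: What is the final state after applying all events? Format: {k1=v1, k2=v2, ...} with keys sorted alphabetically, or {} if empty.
  after event 1 (t=10: INC z by 3): {z=3}
  after event 2 (t=14: DEC x by 9): {x=-9, z=3}
  after event 3 (t=20: SET x = 41): {x=41, z=3}
  after event 4 (t=24: SET y = 46): {x=41, y=46, z=3}
  after event 5 (t=27: DEC x by 8): {x=33, y=46, z=3}
  after event 6 (t=37: SET y = 38): {x=33, y=38, z=3}

Answer: {x=33, y=38, z=3}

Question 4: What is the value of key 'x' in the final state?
Answer: 33

Derivation:
Track key 'x' through all 6 events:
  event 1 (t=10: INC z by 3): x unchanged
  event 2 (t=14: DEC x by 9): x (absent) -> -9
  event 3 (t=20: SET x = 41): x -9 -> 41
  event 4 (t=24: SET y = 46): x unchanged
  event 5 (t=27: DEC x by 8): x 41 -> 33
  event 6 (t=37: SET y = 38): x unchanged
Final: x = 33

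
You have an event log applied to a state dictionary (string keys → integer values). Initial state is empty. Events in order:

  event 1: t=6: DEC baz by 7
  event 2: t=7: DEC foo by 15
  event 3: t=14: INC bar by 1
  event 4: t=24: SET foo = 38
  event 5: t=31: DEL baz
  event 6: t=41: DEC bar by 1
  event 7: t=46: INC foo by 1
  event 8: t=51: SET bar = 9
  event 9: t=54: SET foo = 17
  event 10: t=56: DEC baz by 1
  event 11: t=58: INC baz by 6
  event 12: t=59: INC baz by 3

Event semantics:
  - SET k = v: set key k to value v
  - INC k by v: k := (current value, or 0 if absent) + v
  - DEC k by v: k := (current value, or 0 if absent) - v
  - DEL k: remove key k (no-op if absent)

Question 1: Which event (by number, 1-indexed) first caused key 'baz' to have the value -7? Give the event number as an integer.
Answer: 1

Derivation:
Looking for first event where baz becomes -7:
  event 1: baz (absent) -> -7  <-- first match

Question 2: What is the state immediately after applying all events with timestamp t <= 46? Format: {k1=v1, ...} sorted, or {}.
Apply events with t <= 46 (7 events):
  after event 1 (t=6: DEC baz by 7): {baz=-7}
  after event 2 (t=7: DEC foo by 15): {baz=-7, foo=-15}
  after event 3 (t=14: INC bar by 1): {bar=1, baz=-7, foo=-15}
  after event 4 (t=24: SET foo = 38): {bar=1, baz=-7, foo=38}
  after event 5 (t=31: DEL baz): {bar=1, foo=38}
  after event 6 (t=41: DEC bar by 1): {bar=0, foo=38}
  after event 7 (t=46: INC foo by 1): {bar=0, foo=39}

Answer: {bar=0, foo=39}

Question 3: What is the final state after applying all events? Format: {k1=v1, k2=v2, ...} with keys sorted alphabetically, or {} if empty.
  after event 1 (t=6: DEC baz by 7): {baz=-7}
  after event 2 (t=7: DEC foo by 15): {baz=-7, foo=-15}
  after event 3 (t=14: INC bar by 1): {bar=1, baz=-7, foo=-15}
  after event 4 (t=24: SET foo = 38): {bar=1, baz=-7, foo=38}
  after event 5 (t=31: DEL baz): {bar=1, foo=38}
  after event 6 (t=41: DEC bar by 1): {bar=0, foo=38}
  after event 7 (t=46: INC foo by 1): {bar=0, foo=39}
  after event 8 (t=51: SET bar = 9): {bar=9, foo=39}
  after event 9 (t=54: SET foo = 17): {bar=9, foo=17}
  after event 10 (t=56: DEC baz by 1): {bar=9, baz=-1, foo=17}
  after event 11 (t=58: INC baz by 6): {bar=9, baz=5, foo=17}
  after event 12 (t=59: INC baz by 3): {bar=9, baz=8, foo=17}

Answer: {bar=9, baz=8, foo=17}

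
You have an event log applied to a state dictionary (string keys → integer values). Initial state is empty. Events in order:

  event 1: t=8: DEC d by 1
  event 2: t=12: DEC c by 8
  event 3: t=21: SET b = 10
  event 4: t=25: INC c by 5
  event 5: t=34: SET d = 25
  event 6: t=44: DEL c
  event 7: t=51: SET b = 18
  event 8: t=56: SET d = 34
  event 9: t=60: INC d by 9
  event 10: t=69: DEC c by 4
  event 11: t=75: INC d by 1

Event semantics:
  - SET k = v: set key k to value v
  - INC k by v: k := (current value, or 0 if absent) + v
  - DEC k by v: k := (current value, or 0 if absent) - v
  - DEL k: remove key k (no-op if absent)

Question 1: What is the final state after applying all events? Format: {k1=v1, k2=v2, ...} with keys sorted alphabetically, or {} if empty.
Answer: {b=18, c=-4, d=44}

Derivation:
  after event 1 (t=8: DEC d by 1): {d=-1}
  after event 2 (t=12: DEC c by 8): {c=-8, d=-1}
  after event 3 (t=21: SET b = 10): {b=10, c=-8, d=-1}
  after event 4 (t=25: INC c by 5): {b=10, c=-3, d=-1}
  after event 5 (t=34: SET d = 25): {b=10, c=-3, d=25}
  after event 6 (t=44: DEL c): {b=10, d=25}
  after event 7 (t=51: SET b = 18): {b=18, d=25}
  after event 8 (t=56: SET d = 34): {b=18, d=34}
  after event 9 (t=60: INC d by 9): {b=18, d=43}
  after event 10 (t=69: DEC c by 4): {b=18, c=-4, d=43}
  after event 11 (t=75: INC d by 1): {b=18, c=-4, d=44}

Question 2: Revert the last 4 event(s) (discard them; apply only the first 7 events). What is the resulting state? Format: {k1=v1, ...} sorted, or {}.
Answer: {b=18, d=25}

Derivation:
Keep first 7 events (discard last 4):
  after event 1 (t=8: DEC d by 1): {d=-1}
  after event 2 (t=12: DEC c by 8): {c=-8, d=-1}
  after event 3 (t=21: SET b = 10): {b=10, c=-8, d=-1}
  after event 4 (t=25: INC c by 5): {b=10, c=-3, d=-1}
  after event 5 (t=34: SET d = 25): {b=10, c=-3, d=25}
  after event 6 (t=44: DEL c): {b=10, d=25}
  after event 7 (t=51: SET b = 18): {b=18, d=25}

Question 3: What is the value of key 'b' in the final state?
Track key 'b' through all 11 events:
  event 1 (t=8: DEC d by 1): b unchanged
  event 2 (t=12: DEC c by 8): b unchanged
  event 3 (t=21: SET b = 10): b (absent) -> 10
  event 4 (t=25: INC c by 5): b unchanged
  event 5 (t=34: SET d = 25): b unchanged
  event 6 (t=44: DEL c): b unchanged
  event 7 (t=51: SET b = 18): b 10 -> 18
  event 8 (t=56: SET d = 34): b unchanged
  event 9 (t=60: INC d by 9): b unchanged
  event 10 (t=69: DEC c by 4): b unchanged
  event 11 (t=75: INC d by 1): b unchanged
Final: b = 18

Answer: 18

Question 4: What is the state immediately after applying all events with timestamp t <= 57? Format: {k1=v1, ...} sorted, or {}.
Answer: {b=18, d=34}

Derivation:
Apply events with t <= 57 (8 events):
  after event 1 (t=8: DEC d by 1): {d=-1}
  after event 2 (t=12: DEC c by 8): {c=-8, d=-1}
  after event 3 (t=21: SET b = 10): {b=10, c=-8, d=-1}
  after event 4 (t=25: INC c by 5): {b=10, c=-3, d=-1}
  after event 5 (t=34: SET d = 25): {b=10, c=-3, d=25}
  after event 6 (t=44: DEL c): {b=10, d=25}
  after event 7 (t=51: SET b = 18): {b=18, d=25}
  after event 8 (t=56: SET d = 34): {b=18, d=34}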